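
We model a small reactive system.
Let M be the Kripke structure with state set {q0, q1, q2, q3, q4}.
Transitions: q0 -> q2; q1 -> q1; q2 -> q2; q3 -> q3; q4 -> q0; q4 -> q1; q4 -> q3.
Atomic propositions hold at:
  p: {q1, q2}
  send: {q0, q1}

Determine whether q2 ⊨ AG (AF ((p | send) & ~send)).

Yes

Sat(p | send) = {q0, q1, q2}
Sat(~send) = {q2, q3, q4}
Sat((p | send) & ~send) = {q2}
AF ((p | send) & ~send): least fixpoint, start Z0 = {q2}, add states with every successor in Z. Z1 = {q0, q2}; fixed.
Sat(AF ((p | send) & ~send)) = {q0, q2}
AG (AF ((p | send) & ~send)): greatest fixpoint, start Z0 = {q0, q2}, keep only states in Sat with every successor in Z. Already a fixed point.
Sat(AG (AF ((p | send) & ~send))) = {q0, q2}
q2 ∈ Sat(AG (AF ((p | send) & ~send))) = {q0, q2}, so the formula holds at q2.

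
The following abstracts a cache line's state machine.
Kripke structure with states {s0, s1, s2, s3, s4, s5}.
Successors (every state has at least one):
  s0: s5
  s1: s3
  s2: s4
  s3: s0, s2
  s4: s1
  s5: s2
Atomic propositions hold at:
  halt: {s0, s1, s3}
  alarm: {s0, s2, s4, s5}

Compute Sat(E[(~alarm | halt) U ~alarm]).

Sat(~alarm) = {s1, s3}
Sat(~alarm | halt) = {s0, s1, s3}
E[(~alarm | halt) U ~alarm]: least fixpoint, start Z0 = Sat(~alarm) = {s1, s3}, add states in Sat(~alarm | halt) with some successor in Z. Already a fixed point.
Sat(E[(~alarm | halt) U ~alarm]) = {s1, s3}

{s1, s3}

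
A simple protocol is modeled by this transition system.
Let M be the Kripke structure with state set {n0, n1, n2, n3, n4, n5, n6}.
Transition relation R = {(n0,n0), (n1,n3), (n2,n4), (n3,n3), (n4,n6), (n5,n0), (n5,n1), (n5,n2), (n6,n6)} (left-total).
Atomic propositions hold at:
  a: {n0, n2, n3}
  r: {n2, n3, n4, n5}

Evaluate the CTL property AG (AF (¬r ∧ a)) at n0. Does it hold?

Sat(¬r) = {n0, n1, n6}
Sat(¬r ∧ a) = {n0}
AF (¬r ∧ a): least fixpoint, start Z0 = {n0}, add states with every successor in Z. Already a fixed point.
Sat(AF (¬r ∧ a)) = {n0}
AG (AF (¬r ∧ a)): greatest fixpoint, start Z0 = {n0}, keep only states in Sat with every successor in Z. Already a fixed point.
Sat(AG (AF (¬r ∧ a))) = {n0}
n0 ∈ Sat(AG (AF (¬r ∧ a))) = {n0}, so the formula holds at n0.

Yes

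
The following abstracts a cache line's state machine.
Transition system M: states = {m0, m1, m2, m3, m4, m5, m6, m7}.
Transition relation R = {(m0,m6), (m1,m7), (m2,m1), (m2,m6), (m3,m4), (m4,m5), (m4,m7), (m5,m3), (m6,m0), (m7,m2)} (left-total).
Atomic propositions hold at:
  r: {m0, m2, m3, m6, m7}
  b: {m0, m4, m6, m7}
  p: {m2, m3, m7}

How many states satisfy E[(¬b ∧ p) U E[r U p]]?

Sat(¬b) = {m1, m2, m3, m5}
Sat(¬b ∧ p) = {m2, m3}
E[r U p]: least fixpoint, start Z0 = Sat(p) = {m2, m3, m7}, add states in Sat(r) with some successor in Z. Already a fixed point.
Sat(E[r U p]) = {m2, m3, m7}
E[(¬b ∧ p) U E[r U p]]: least fixpoint, start Z0 = Sat(E[r U p]) = {m2, m3, m7}, add states in Sat(¬b ∧ p) with some successor in Z. Already a fixed point.
Sat(E[(¬b ∧ p) U E[r U p]]) = {m2, m3, m7}
|Sat(E[(¬b ∧ p) U E[r U p]])| = |{m2, m3, m7}| = 3.

3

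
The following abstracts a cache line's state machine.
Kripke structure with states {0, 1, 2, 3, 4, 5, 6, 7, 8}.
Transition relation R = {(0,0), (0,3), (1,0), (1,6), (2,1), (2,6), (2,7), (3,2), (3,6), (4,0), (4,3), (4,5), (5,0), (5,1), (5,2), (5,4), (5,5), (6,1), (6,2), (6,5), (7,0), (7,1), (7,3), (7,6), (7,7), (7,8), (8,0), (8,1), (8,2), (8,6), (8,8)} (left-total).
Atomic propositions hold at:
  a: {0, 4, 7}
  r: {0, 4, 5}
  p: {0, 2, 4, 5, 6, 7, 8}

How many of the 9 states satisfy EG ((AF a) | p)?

AF a: least fixpoint, start Z0 = {0, 4, 7}, add states with every successor in Z. Already a fixed point.
Sat(AF a) = {0, 4, 7}
Sat((AF a) | p) = {0, 2, 4, 5, 6, 7, 8}
EG ((AF a) | p): greatest fixpoint, start Z0 = {0, 2, 4, 5, 6, 7, 8}, keep only states in Sat with some successor in Z. Already a fixed point.
Sat(EG ((AF a) | p)) = {0, 2, 4, 5, 6, 7, 8}
|Sat(EG ((AF a) | p))| = |{0, 2, 4, 5, 6, 7, 8}| = 7.

7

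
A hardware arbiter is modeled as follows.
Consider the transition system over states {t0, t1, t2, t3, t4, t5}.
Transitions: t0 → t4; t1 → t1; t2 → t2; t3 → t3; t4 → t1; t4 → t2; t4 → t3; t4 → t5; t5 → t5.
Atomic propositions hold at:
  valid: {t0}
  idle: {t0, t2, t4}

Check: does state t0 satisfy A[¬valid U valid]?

Yes

Sat(¬valid) = {t1, t2, t3, t4, t5}
A[¬valid U valid]: least fixpoint, start Z0 = Sat(valid) = {t0}, add states in Sat(¬valid) with every successor in Z. Already a fixed point.
Sat(A[¬valid U valid]) = {t0}
t0 ∈ Sat(A[¬valid U valid]) = {t0}, so the formula holds at t0.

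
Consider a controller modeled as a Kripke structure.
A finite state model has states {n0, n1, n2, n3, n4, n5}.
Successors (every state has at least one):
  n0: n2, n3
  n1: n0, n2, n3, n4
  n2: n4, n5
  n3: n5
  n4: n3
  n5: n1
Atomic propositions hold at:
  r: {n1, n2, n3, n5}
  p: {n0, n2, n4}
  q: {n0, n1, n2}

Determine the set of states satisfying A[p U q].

A[p U q]: least fixpoint, start Z0 = Sat(q) = {n0, n1, n2}, add states in Sat(p) with every successor in Z. Already a fixed point.
Sat(A[p U q]) = {n0, n1, n2}

{n0, n1, n2}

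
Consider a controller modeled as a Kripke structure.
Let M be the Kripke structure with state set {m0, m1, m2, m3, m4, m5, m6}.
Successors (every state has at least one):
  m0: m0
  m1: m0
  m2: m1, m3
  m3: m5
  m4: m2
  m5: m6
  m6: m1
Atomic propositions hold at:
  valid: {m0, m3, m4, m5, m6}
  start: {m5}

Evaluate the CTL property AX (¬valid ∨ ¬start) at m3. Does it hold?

Sat(¬valid) = {m1, m2}
Sat(¬start) = {m0, m1, m2, m3, m4, m6}
Sat(¬valid ∨ ¬start) = {m0, m1, m2, m3, m4, m6}
Sat(AX (¬valid ∨ ¬start)) = {s : every successor in {m0, m1, m2, m3, m4, m6}} = {m0, m1, m2, m4, m5, m6}
m3 ∉ Sat(AX (¬valid ∨ ¬start)) = {m0, m1, m2, m4, m5, m6}, so the formula does not hold at m3.

No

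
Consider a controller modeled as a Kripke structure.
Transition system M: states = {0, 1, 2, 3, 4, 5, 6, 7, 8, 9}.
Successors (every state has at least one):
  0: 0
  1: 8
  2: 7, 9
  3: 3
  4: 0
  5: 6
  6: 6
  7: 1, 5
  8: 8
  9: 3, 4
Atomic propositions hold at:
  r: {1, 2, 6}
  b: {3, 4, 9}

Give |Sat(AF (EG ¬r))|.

Sat(¬r) = {0, 3, 4, 5, 7, 8, 9}
EG ¬r: greatest fixpoint, start Z0 = {0, 3, 4, 5, 7, 8, 9}, keep only states in Sat with some successor in Z. Z1 = {0, 3, 4, 7, 8, 9}; Z2 = {0, 3, 4, 8, 9}; fixed.
Sat(EG ¬r) = {0, 3, 4, 8, 9}
AF (EG ¬r): least fixpoint, start Z0 = {0, 3, 4, 8, 9}, add states with every successor in Z. Z1 = {0, 1, 3, 4, 8, 9}; fixed.
Sat(AF (EG ¬r)) = {0, 1, 3, 4, 8, 9}
|Sat(AF (EG ¬r))| = |{0, 1, 3, 4, 8, 9}| = 6.

6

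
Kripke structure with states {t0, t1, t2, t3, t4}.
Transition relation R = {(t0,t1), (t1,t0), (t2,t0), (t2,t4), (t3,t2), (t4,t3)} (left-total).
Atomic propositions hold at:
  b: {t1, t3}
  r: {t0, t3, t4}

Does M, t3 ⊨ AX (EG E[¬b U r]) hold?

Sat(¬b) = {t0, t2, t4}
E[¬b U r]: least fixpoint, start Z0 = Sat(r) = {t0, t3, t4}, add states in Sat(¬b) with some successor in Z. Z1 = {t0, t2, t3, t4}; fixed.
Sat(E[¬b U r]) = {t0, t2, t3, t4}
EG E[¬b U r]: greatest fixpoint, start Z0 = {t0, t2, t3, t4}, keep only states in Sat with some successor in Z. Z1 = {t2, t3, t4}; fixed.
Sat(EG E[¬b U r]) = {t2, t3, t4}
Sat(AX (EG E[¬b U r])) = {s : every successor in {t2, t3, t4}} = {t3, t4}
t3 ∈ Sat(AX (EG E[¬b U r])) = {t3, t4}, so the formula holds at t3.

Yes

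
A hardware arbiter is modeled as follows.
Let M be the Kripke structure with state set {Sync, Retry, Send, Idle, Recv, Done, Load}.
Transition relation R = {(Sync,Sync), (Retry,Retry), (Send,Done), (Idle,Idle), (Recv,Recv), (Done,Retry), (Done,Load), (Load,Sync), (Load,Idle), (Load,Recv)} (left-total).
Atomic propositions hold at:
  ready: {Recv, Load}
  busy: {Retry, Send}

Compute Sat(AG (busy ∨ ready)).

Sat(busy ∨ ready) = {Retry, Send, Recv, Load}
AG (busy ∨ ready): greatest fixpoint, start Z0 = {Retry, Send, Recv, Load}, keep only states in Sat with every successor in Z. Z1 = {Retry, Recv}; fixed.
Sat(AG (busy ∨ ready)) = {Retry, Recv}

{Retry, Recv}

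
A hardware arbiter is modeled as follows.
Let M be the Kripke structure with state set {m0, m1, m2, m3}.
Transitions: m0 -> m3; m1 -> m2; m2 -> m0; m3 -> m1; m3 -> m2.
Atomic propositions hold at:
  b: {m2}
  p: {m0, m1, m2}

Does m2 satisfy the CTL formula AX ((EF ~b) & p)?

Sat(~b) = {m0, m1, m3}
EF ~b: least fixpoint, start Z0 = {m0, m1, m3}, add states with some successor in Z. Z1 = {m0, m1, m2, m3}; fixed.
Sat(EF ~b) = {m0, m1, m2, m3}
Sat((EF ~b) & p) = {m0, m1, m2}
Sat(AX ((EF ~b) & p)) = {s : every successor in {m0, m1, m2}} = {m1, m2, m3}
m2 ∈ Sat(AX ((EF ~b) & p)) = {m1, m2, m3}, so the formula holds at m2.

Yes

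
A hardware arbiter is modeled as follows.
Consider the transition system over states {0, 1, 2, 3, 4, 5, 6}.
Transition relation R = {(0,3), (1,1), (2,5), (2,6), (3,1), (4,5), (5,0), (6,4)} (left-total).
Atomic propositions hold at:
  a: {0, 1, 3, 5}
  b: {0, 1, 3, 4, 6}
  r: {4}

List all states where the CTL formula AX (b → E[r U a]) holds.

E[r U a]: least fixpoint, start Z0 = Sat(a) = {0, 1, 3, 5}, add states in Sat(r) with some successor in Z. Z1 = {0, 1, 3, 4, 5}; fixed.
Sat(E[r U a]) = {0, 1, 3, 4, 5}
Sat(b → E[r U a]) = {0, 1, 2, 3, 4, 5}
Sat(AX (b → E[r U a])) = {s : every successor in {0, 1, 2, 3, 4, 5}} = {0, 1, 3, 4, 5, 6}

{0, 1, 3, 4, 5, 6}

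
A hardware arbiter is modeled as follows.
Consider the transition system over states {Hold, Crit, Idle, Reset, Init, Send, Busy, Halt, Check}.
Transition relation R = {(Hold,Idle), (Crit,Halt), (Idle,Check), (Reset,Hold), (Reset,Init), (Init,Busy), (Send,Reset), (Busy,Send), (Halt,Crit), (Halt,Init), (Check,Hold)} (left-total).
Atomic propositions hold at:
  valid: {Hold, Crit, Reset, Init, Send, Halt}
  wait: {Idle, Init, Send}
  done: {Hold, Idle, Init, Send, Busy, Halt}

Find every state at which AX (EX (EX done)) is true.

Sat(EX done) = {s : some successor in {Hold, Idle, Init, Send, Busy, Halt}} = {Hold, Crit, Reset, Init, Busy, Halt, Check}
Sat(EX (EX done)) = {s : some successor in {Hold, Crit, Reset, Init, Busy, Halt, Check}} = {Crit, Idle, Reset, Init, Send, Halt, Check}
Sat(AX (EX (EX done))) = {s : every successor in {Crit, Idle, Reset, Init, Send, Halt, Check}} = {Hold, Crit, Idle, Send, Busy, Halt}

{Hold, Crit, Idle, Send, Busy, Halt}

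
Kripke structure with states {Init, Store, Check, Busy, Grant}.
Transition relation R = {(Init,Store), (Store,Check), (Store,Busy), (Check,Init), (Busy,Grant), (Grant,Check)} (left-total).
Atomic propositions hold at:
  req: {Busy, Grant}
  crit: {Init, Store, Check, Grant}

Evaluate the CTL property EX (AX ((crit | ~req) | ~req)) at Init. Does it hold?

Sat(~req) = {Init, Store, Check}
Sat(crit | ~req) = {Init, Store, Check, Grant}
Sat((crit | ~req) | ~req) = {Init, Store, Check, Grant}
Sat(AX ((crit | ~req) | ~req)) = {s : every successor in {Init, Store, Check, Grant}} = {Init, Check, Busy, Grant}
Sat(EX (AX ((crit | ~req) | ~req))) = {s : some successor in {Init, Check, Busy, Grant}} = {Store, Check, Busy, Grant}
Init ∉ Sat(EX (AX ((crit | ~req) | ~req))) = {Store, Check, Busy, Grant}, so the formula does not hold at Init.

No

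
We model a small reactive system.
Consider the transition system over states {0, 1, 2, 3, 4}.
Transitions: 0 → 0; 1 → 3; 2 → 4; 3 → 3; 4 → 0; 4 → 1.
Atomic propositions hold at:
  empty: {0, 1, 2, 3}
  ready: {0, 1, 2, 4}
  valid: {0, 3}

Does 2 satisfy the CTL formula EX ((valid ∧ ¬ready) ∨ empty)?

No

Sat(¬ready) = {3}
Sat(valid ∧ ¬ready) = {3}
Sat((valid ∧ ¬ready) ∨ empty) = {0, 1, 2, 3}
Sat(EX ((valid ∧ ¬ready) ∨ empty)) = {s : some successor in {0, 1, 2, 3}} = {0, 1, 3, 4}
2 ∉ Sat(EX ((valid ∧ ¬ready) ∨ empty)) = {0, 1, 3, 4}, so the formula does not hold at 2.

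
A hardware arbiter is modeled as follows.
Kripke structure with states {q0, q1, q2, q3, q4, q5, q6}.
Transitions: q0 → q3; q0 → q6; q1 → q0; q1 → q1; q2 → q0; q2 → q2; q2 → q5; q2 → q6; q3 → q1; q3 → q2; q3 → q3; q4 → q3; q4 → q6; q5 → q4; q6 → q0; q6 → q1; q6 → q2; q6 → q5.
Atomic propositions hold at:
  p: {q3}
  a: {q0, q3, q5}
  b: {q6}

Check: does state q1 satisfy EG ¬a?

Sat(¬a) = {q1, q2, q4, q6}
EG ¬a: greatest fixpoint, start Z0 = {q1, q2, q4, q6}, keep only states in Sat with some successor in Z. Already a fixed point.
Sat(EG ¬a) = {q1, q2, q4, q6}
q1 ∈ Sat(EG ¬a) = {q1, q2, q4, q6}, so the formula holds at q1.

Yes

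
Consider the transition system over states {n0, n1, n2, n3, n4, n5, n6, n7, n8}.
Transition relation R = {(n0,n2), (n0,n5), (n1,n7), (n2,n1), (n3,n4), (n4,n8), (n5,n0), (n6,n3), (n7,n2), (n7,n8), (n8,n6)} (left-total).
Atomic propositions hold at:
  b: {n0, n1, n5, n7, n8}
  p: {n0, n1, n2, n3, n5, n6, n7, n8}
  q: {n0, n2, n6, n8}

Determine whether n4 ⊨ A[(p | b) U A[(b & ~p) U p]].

No

Sat(p | b) = {n0, n1, n2, n3, n5, n6, n7, n8}
Sat(~p) = {n4}
Sat(b & ~p) = ∅
A[(b & ~p) U p]: least fixpoint, start Z0 = Sat(p) = {n0, n1, n2, n3, n5, n6, n7, n8}, add states in Sat(b & ~p) with every successor in Z. Already a fixed point.
Sat(A[(b & ~p) U p]) = {n0, n1, n2, n3, n5, n6, n7, n8}
A[(p | b) U A[(b & ~p) U p]]: least fixpoint, start Z0 = Sat(A[(b & ~p) U p]) = {n0, n1, n2, n3, n5, n6, n7, n8}, add states in Sat(p | b) with every successor in Z. Already a fixed point.
Sat(A[(p | b) U A[(b & ~p) U p]]) = {n0, n1, n2, n3, n5, n6, n7, n8}
n4 ∉ Sat(A[(p | b) U A[(b & ~p) U p]]) = {n0, n1, n2, n3, n5, n6, n7, n8}, so the formula does not hold at n4.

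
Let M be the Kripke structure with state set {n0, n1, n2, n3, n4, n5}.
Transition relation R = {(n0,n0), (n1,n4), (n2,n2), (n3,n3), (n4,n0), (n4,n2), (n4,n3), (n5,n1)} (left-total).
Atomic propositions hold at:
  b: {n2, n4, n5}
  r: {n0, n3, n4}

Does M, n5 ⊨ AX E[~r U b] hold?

Sat(~r) = {n1, n2, n5}
E[~r U b]: least fixpoint, start Z0 = Sat(b) = {n2, n4, n5}, add states in Sat(~r) with some successor in Z. Z1 = {n1, n2, n4, n5}; fixed.
Sat(E[~r U b]) = {n1, n2, n4, n5}
Sat(AX E[~r U b]) = {s : every successor in {n1, n2, n4, n5}} = {n1, n2, n5}
n5 ∈ Sat(AX E[~r U b]) = {n1, n2, n5}, so the formula holds at n5.

Yes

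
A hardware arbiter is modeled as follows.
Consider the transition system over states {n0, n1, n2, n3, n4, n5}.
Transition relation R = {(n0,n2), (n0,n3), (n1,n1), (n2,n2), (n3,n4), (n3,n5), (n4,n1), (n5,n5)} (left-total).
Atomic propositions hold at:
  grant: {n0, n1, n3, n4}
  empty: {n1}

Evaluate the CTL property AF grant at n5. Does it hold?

AF grant: least fixpoint, start Z0 = {n0, n1, n3, n4}, add states with every successor in Z. Already a fixed point.
Sat(AF grant) = {n0, n1, n3, n4}
n5 ∉ Sat(AF grant) = {n0, n1, n3, n4}, so the formula does not hold at n5.

No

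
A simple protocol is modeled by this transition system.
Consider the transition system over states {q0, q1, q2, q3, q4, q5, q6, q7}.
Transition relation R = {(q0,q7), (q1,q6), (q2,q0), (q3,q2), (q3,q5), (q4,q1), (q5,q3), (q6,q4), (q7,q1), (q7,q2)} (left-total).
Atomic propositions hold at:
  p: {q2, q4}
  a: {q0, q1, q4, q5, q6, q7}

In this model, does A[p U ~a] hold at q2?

Sat(~a) = {q2, q3}
A[p U ~a]: least fixpoint, start Z0 = Sat(~a) = {q2, q3}, add states in Sat(p) with every successor in Z. Already a fixed point.
Sat(A[p U ~a]) = {q2, q3}
q2 ∈ Sat(A[p U ~a]) = {q2, q3}, so the formula holds at q2.

Yes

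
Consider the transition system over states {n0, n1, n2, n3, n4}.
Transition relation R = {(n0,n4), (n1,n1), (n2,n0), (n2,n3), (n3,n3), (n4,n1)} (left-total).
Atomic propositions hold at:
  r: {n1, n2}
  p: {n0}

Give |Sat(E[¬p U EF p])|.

Sat(¬p) = {n1, n2, n3, n4}
EF p: least fixpoint, start Z0 = {n0}, add states with some successor in Z. Z1 = {n0, n2}; fixed.
Sat(EF p) = {n0, n2}
E[¬p U EF p]: least fixpoint, start Z0 = Sat(EF p) = {n0, n2}, add states in Sat(¬p) with some successor in Z. Already a fixed point.
Sat(E[¬p U EF p]) = {n0, n2}
|Sat(E[¬p U EF p])| = |{n0, n2}| = 2.

2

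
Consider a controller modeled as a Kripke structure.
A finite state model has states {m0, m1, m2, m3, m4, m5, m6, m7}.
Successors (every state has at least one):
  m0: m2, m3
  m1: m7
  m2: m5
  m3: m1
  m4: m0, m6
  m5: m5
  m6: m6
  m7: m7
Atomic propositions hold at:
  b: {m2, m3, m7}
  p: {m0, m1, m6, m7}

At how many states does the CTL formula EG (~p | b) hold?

Sat(~p) = {m2, m3, m4, m5}
Sat(~p | b) = {m2, m3, m4, m5, m7}
EG (~p | b): greatest fixpoint, start Z0 = {m2, m3, m4, m5, m7}, keep only states in Sat with some successor in Z. Z1 = {m2, m5, m7}; fixed.
Sat(EG (~p | b)) = {m2, m5, m7}
|Sat(EG (~p | b))| = |{m2, m5, m7}| = 3.

3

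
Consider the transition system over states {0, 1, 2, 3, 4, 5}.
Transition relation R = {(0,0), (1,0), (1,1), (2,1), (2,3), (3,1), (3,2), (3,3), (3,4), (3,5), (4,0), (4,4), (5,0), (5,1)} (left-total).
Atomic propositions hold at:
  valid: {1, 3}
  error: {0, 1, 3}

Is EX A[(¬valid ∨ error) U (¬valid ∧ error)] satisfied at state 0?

Yes

Sat(¬valid) = {0, 2, 4, 5}
Sat(¬valid ∨ error) = {0, 1, 2, 3, 4, 5}
Sat(¬valid ∧ error) = {0}
A[(¬valid ∨ error) U (¬valid ∧ error)]: least fixpoint, start Z0 = Sat((¬valid ∧ error)) = {0}, add states in Sat(¬valid ∨ error) with every successor in Z. Already a fixed point.
Sat(A[(¬valid ∨ error) U (¬valid ∧ error)]) = {0}
Sat(EX A[(¬valid ∨ error) U (¬valid ∧ error)]) = {s : some successor in {0}} = {0, 1, 4, 5}
0 ∈ Sat(EX A[(¬valid ∨ error) U (¬valid ∧ error)]) = {0, 1, 4, 5}, so the formula holds at 0.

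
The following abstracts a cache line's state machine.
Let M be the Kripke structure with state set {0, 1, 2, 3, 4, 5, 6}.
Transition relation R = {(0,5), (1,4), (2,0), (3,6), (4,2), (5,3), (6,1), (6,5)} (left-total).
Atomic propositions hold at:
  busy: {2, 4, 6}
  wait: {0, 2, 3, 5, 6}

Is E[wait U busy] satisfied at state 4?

Yes

E[wait U busy]: least fixpoint, start Z0 = Sat(busy) = {2, 4, 6}, add states in Sat(wait) with some successor in Z. Z1 = {2, 3, 4, 6}; Z2 = {2, 3, 4, 5, 6}; Z3 = {0, 2, 3, 4, 5, 6}; fixed.
Sat(E[wait U busy]) = {0, 2, 3, 4, 5, 6}
4 ∈ Sat(E[wait U busy]) = {0, 2, 3, 4, 5, 6}, so the formula holds at 4.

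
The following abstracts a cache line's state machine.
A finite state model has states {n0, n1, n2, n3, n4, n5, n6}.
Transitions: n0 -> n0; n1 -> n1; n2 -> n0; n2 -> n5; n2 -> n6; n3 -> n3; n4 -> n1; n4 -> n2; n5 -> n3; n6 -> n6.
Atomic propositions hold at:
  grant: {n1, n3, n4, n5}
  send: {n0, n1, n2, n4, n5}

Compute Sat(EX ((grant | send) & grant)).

{n1, n2, n3, n4, n5}

Sat(grant | send) = {n0, n1, n2, n3, n4, n5}
Sat((grant | send) & grant) = {n1, n3, n4, n5}
Sat(EX ((grant | send) & grant)) = {s : some successor in {n1, n3, n4, n5}} = {n1, n2, n3, n4, n5}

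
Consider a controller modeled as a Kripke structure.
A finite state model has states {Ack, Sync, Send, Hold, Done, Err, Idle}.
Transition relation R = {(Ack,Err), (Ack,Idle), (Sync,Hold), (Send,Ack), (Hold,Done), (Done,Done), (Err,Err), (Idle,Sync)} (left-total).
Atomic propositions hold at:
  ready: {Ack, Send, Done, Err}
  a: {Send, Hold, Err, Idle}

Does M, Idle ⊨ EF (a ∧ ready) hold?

No

Sat(a ∧ ready) = {Send, Err}
EF (a ∧ ready): least fixpoint, start Z0 = {Send, Err}, add states with some successor in Z. Z1 = {Ack, Send, Err}; fixed.
Sat(EF (a ∧ ready)) = {Ack, Send, Err}
Idle ∉ Sat(EF (a ∧ ready)) = {Ack, Send, Err}, so the formula does not hold at Idle.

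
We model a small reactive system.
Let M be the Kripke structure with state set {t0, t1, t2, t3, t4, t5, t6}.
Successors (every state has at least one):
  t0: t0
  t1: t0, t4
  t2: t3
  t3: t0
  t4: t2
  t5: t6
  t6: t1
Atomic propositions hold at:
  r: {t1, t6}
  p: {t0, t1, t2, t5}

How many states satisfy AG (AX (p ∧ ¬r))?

Sat(¬r) = {t0, t2, t3, t4, t5}
Sat(p ∧ ¬r) = {t0, t2, t5}
Sat(AX (p ∧ ¬r)) = {s : every successor in {t0, t2, t5}} = {t0, t3, t4}
AG (AX (p ∧ ¬r)): greatest fixpoint, start Z0 = {t0, t3, t4}, keep only states in Sat with every successor in Z. Z1 = {t0, t3}; fixed.
Sat(AG (AX (p ∧ ¬r))) = {t0, t3}
|Sat(AG (AX (p ∧ ¬r)))| = |{t0, t3}| = 2.

2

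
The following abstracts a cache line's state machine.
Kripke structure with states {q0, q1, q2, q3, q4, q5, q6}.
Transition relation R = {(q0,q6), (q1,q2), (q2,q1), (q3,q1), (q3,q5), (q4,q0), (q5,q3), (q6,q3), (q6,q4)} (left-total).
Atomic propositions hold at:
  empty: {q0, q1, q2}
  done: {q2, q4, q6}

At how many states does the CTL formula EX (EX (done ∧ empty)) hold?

2

Sat(done ∧ empty) = {q2}
Sat(EX (done ∧ empty)) = {s : some successor in {q2}} = {q1}
Sat(EX (EX (done ∧ empty))) = {s : some successor in {q1}} = {q2, q3}
|Sat(EX (EX (done ∧ empty)))| = |{q2, q3}| = 2.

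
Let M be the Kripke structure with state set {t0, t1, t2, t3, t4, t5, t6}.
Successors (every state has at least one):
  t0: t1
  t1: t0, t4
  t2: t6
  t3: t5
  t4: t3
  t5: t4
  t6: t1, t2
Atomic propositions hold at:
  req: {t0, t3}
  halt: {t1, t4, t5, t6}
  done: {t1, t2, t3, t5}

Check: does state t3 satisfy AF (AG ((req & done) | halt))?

Sat(req & done) = {t3}
Sat((req & done) | halt) = {t1, t3, t4, t5, t6}
AG ((req & done) | halt): greatest fixpoint, start Z0 = {t1, t3, t4, t5, t6}, keep only states in Sat with every successor in Z. Z1 = {t3, t4, t5}; fixed.
Sat(AG ((req & done) | halt)) = {t3, t4, t5}
AF (AG ((req & done) | halt)): least fixpoint, start Z0 = {t3, t4, t5}, add states with every successor in Z. Already a fixed point.
Sat(AF (AG ((req & done) | halt))) = {t3, t4, t5}
t3 ∈ Sat(AF (AG ((req & done) | halt))) = {t3, t4, t5}, so the formula holds at t3.

Yes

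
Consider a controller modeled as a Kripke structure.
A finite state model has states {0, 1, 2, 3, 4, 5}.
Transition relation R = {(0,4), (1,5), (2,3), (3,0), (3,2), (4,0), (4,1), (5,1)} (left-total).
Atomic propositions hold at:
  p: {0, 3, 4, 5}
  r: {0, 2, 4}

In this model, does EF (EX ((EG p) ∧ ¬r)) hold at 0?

No

EG p: greatest fixpoint, start Z0 = {0, 3, 4, 5}, keep only states in Sat with some successor in Z. Z1 = {0, 3, 4}; fixed.
Sat(EG p) = {0, 3, 4}
Sat(¬r) = {1, 3, 5}
Sat((EG p) ∧ ¬r) = {3}
Sat(EX ((EG p) ∧ ¬r)) = {s : some successor in {3}} = {2}
EF (EX ((EG p) ∧ ¬r)): least fixpoint, start Z0 = {2}, add states with some successor in Z. Z1 = {2, 3}; fixed.
Sat(EF (EX ((EG p) ∧ ¬r))) = {2, 3}
0 ∉ Sat(EF (EX ((EG p) ∧ ¬r))) = {2, 3}, so the formula does not hold at 0.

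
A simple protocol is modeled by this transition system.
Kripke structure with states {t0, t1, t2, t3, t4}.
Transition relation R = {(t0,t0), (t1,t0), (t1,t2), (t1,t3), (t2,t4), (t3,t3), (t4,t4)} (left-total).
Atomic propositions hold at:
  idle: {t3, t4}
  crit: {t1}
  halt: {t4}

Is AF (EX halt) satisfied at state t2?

Sat(EX halt) = {s : some successor in {t4}} = {t2, t4}
AF (EX halt): least fixpoint, start Z0 = {t2, t4}, add states with every successor in Z. Already a fixed point.
Sat(AF (EX halt)) = {t2, t4}
t2 ∈ Sat(AF (EX halt)) = {t2, t4}, so the formula holds at t2.

Yes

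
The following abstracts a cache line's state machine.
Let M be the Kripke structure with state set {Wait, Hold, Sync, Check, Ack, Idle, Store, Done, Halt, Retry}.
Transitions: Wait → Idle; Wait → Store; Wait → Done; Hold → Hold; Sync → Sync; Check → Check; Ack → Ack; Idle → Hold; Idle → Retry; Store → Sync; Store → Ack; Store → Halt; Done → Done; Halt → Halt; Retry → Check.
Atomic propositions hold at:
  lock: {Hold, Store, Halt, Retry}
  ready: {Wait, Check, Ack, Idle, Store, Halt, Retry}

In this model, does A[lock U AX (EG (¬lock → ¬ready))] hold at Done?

Sat(¬lock) = {Wait, Sync, Check, Ack, Idle, Done}
Sat(¬ready) = {Hold, Sync, Done}
Sat(¬lock → ¬ready) = {Hold, Sync, Store, Done, Halt, Retry}
EG (¬lock → ¬ready): greatest fixpoint, start Z0 = {Hold, Sync, Store, Done, Halt, Retry}, keep only states in Sat with some successor in Z. Z1 = {Hold, Sync, Store, Done, Halt}; fixed.
Sat(EG (¬lock → ¬ready)) = {Hold, Sync, Store, Done, Halt}
Sat(AX (EG (¬lock → ¬ready))) = {s : every successor in {Hold, Sync, Store, Done, Halt}} = {Hold, Sync, Done, Halt}
A[lock U AX (EG (¬lock → ¬ready))]: least fixpoint, start Z0 = Sat(AX (EG (¬lock → ¬ready))) = {Hold, Sync, Done, Halt}, add states in Sat(lock) with every successor in Z. Already a fixed point.
Sat(A[lock U AX (EG (¬lock → ¬ready))]) = {Hold, Sync, Done, Halt}
Done ∈ Sat(A[lock U AX (EG (¬lock → ¬ready))]) = {Hold, Sync, Done, Halt}, so the formula holds at Done.

Yes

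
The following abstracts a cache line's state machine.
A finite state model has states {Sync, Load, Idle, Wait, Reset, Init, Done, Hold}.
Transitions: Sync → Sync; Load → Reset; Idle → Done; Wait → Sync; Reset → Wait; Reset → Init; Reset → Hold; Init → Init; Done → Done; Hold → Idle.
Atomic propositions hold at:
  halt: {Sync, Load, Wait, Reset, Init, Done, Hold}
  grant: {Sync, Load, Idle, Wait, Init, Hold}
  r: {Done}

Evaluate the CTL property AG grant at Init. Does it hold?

AG grant: greatest fixpoint, start Z0 = {Sync, Load, Idle, Wait, Init, Hold}, keep only states in Sat with every successor in Z. Z1 = {Sync, Wait, Init, Hold}; Z2 = {Sync, Wait, Init}; fixed.
Sat(AG grant) = {Sync, Wait, Init}
Init ∈ Sat(AG grant) = {Sync, Wait, Init}, so the formula holds at Init.

Yes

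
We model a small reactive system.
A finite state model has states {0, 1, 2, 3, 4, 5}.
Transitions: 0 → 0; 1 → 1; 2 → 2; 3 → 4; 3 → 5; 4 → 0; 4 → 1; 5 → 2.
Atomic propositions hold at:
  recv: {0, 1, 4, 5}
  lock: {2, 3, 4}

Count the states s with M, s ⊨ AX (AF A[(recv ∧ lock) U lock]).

Sat(recv ∧ lock) = {4}
A[(recv ∧ lock) U lock]: least fixpoint, start Z0 = Sat(lock) = {2, 3, 4}, add states in Sat(recv ∧ lock) with every successor in Z. Already a fixed point.
Sat(A[(recv ∧ lock) U lock]) = {2, 3, 4}
AF A[(recv ∧ lock) U lock]: least fixpoint, start Z0 = {2, 3, 4}, add states with every successor in Z. Z1 = {2, 3, 4, 5}; fixed.
Sat(AF A[(recv ∧ lock) U lock]) = {2, 3, 4, 5}
Sat(AX (AF A[(recv ∧ lock) U lock])) = {s : every successor in {2, 3, 4, 5}} = {2, 3, 5}
|Sat(AX (AF A[(recv ∧ lock) U lock]))| = |{2, 3, 5}| = 3.

3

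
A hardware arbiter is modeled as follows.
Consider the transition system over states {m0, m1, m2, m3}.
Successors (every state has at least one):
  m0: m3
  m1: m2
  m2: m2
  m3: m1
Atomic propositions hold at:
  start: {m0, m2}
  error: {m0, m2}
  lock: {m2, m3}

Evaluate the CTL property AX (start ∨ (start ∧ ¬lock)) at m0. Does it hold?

No

Sat(¬lock) = {m0, m1}
Sat(start ∧ ¬lock) = {m0}
Sat(start ∨ (start ∧ ¬lock)) = {m0, m2}
Sat(AX (start ∨ (start ∧ ¬lock))) = {s : every successor in {m0, m2}} = {m1, m2}
m0 ∉ Sat(AX (start ∨ (start ∧ ¬lock))) = {m1, m2}, so the formula does not hold at m0.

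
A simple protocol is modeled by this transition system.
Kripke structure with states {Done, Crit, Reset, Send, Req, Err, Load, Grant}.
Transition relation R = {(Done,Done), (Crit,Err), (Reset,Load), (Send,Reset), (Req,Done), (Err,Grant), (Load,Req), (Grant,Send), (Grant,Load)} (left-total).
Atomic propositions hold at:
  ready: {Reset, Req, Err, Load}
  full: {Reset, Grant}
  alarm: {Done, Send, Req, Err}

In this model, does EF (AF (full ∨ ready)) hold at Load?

Sat(full ∨ ready) = {Reset, Req, Err, Load, Grant}
AF (full ∨ ready): least fixpoint, start Z0 = {Reset, Req, Err, Load, Grant}, add states with every successor in Z. Z1 = {Crit, Reset, Send, Req, Err, Load, Grant}; fixed.
Sat(AF (full ∨ ready)) = {Crit, Reset, Send, Req, Err, Load, Grant}
EF (AF (full ∨ ready)): least fixpoint, start Z0 = {Crit, Reset, Send, Req, Err, Load, Grant}, add states with some successor in Z. Already a fixed point.
Sat(EF (AF (full ∨ ready))) = {Crit, Reset, Send, Req, Err, Load, Grant}
Load ∈ Sat(EF (AF (full ∨ ready))) = {Crit, Reset, Send, Req, Err, Load, Grant}, so the formula holds at Load.

Yes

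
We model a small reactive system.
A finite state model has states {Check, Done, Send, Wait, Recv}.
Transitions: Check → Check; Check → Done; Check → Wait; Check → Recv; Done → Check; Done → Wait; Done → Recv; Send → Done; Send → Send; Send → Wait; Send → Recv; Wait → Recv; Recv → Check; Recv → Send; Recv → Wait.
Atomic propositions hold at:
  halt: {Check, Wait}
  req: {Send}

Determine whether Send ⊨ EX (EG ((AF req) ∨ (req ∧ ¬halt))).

AF req: least fixpoint, start Z0 = {Send}, add states with every successor in Z. Already a fixed point.
Sat(AF req) = {Send}
Sat(¬halt) = {Done, Send, Recv}
Sat(req ∧ ¬halt) = {Send}
Sat((AF req) ∨ (req ∧ ¬halt)) = {Send}
EG ((AF req) ∨ (req ∧ ¬halt)): greatest fixpoint, start Z0 = {Send}, keep only states in Sat with some successor in Z. Already a fixed point.
Sat(EG ((AF req) ∨ (req ∧ ¬halt))) = {Send}
Sat(EX (EG ((AF req) ∨ (req ∧ ¬halt)))) = {s : some successor in {Send}} = {Send, Recv}
Send ∈ Sat(EX (EG ((AF req) ∨ (req ∧ ¬halt)))) = {Send, Recv}, so the formula holds at Send.

Yes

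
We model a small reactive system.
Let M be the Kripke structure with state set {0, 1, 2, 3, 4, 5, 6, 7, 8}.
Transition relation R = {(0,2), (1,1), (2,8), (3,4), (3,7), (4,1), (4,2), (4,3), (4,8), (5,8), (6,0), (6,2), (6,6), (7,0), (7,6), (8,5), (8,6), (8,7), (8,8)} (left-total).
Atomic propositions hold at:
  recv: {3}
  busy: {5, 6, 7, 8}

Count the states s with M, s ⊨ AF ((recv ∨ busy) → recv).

5

Sat(recv ∨ busy) = {3, 5, 6, 7, 8}
Sat((recv ∨ busy) → recv) = {0, 1, 2, 3, 4}
AF ((recv ∨ busy) → recv): least fixpoint, start Z0 = {0, 1, 2, 3, 4}, add states with every successor in Z. Already a fixed point.
Sat(AF ((recv ∨ busy) → recv)) = {0, 1, 2, 3, 4}
|Sat(AF ((recv ∨ busy) → recv))| = |{0, 1, 2, 3, 4}| = 5.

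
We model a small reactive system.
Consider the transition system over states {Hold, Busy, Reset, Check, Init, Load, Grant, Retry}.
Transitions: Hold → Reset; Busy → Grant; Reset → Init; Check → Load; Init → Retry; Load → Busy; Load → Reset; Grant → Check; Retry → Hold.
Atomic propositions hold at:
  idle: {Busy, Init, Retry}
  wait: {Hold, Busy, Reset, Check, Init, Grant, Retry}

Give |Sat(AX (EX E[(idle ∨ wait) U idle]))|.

Sat(idle ∨ wait) = {Hold, Busy, Reset, Check, Init, Grant, Retry}
E[(idle ∨ wait) U idle]: least fixpoint, start Z0 = Sat(idle) = {Busy, Init, Retry}, add states in Sat(idle ∨ wait) with some successor in Z. Z1 = {Busy, Reset, Init, Retry}; Z2 = {Hold, Busy, Reset, Init, Retry}; fixed.
Sat(E[(idle ∨ wait) U idle]) = {Hold, Busy, Reset, Init, Retry}
Sat(EX E[(idle ∨ wait) U idle]) = {s : some successor in {Hold, Busy, Reset, Init, Retry}} = {Hold, Reset, Init, Load, Retry}
Sat(AX (EX E[(idle ∨ wait) U idle])) = {s : every successor in {Hold, Reset, Init, Load, Retry}} = {Hold, Reset, Check, Init, Retry}
|Sat(AX (EX E[(idle ∨ wait) U idle]))| = |{Hold, Reset, Check, Init, Retry}| = 5.

5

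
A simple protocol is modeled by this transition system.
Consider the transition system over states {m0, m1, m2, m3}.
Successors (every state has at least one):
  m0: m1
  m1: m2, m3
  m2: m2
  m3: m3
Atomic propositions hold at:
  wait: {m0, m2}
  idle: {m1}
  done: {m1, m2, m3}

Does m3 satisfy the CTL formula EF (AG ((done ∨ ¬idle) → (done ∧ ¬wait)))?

Sat(¬idle) = {m0, m2, m3}
Sat(done ∨ ¬idle) = {m0, m1, m2, m3}
Sat(¬wait) = {m1, m3}
Sat(done ∧ ¬wait) = {m1, m3}
Sat((done ∨ ¬idle) → (done ∧ ¬wait)) = {m1, m3}
AG ((done ∨ ¬idle) → (done ∧ ¬wait)): greatest fixpoint, start Z0 = {m1, m3}, keep only states in Sat with every successor in Z. Z1 = {m3}; fixed.
Sat(AG ((done ∨ ¬idle) → (done ∧ ¬wait))) = {m3}
EF (AG ((done ∨ ¬idle) → (done ∧ ¬wait))): least fixpoint, start Z0 = {m3}, add states with some successor in Z. Z1 = {m1, m3}; Z2 = {m0, m1, m3}; fixed.
Sat(EF (AG ((done ∨ ¬idle) → (done ∧ ¬wait)))) = {m0, m1, m3}
m3 ∈ Sat(EF (AG ((done ∨ ¬idle) → (done ∧ ¬wait)))) = {m0, m1, m3}, so the formula holds at m3.

Yes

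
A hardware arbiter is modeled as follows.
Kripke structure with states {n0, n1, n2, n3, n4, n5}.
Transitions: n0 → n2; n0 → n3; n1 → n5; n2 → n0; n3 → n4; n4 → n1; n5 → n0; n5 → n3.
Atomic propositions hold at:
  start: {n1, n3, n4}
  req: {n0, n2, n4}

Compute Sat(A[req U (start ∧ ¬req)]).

{n1, n3, n4}

Sat(¬req) = {n1, n3, n5}
Sat(start ∧ ¬req) = {n1, n3}
A[req U (start ∧ ¬req)]: least fixpoint, start Z0 = Sat((start ∧ ¬req)) = {n1, n3}, add states in Sat(req) with every successor in Z. Z1 = {n1, n3, n4}; fixed.
Sat(A[req U (start ∧ ¬req)]) = {n1, n3, n4}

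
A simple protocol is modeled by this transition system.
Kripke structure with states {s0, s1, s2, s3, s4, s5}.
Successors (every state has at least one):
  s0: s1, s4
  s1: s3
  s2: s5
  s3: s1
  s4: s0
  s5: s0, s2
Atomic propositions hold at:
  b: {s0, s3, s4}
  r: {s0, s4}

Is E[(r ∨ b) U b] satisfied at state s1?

No

Sat(r ∨ b) = {s0, s3, s4}
E[(r ∨ b) U b]: least fixpoint, start Z0 = Sat(b) = {s0, s3, s4}, add states in Sat(r ∨ b) with some successor in Z. Already a fixed point.
Sat(E[(r ∨ b) U b]) = {s0, s3, s4}
s1 ∉ Sat(E[(r ∨ b) U b]) = {s0, s3, s4}, so the formula does not hold at s1.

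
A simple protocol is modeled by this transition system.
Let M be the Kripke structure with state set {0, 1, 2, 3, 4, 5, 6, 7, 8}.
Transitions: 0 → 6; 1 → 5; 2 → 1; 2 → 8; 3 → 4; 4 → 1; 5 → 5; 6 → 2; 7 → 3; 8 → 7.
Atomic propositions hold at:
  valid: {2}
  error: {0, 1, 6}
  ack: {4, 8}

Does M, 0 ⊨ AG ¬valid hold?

Sat(¬valid) = {0, 1, 3, 4, 5, 6, 7, 8}
AG ¬valid: greatest fixpoint, start Z0 = {0, 1, 3, 4, 5, 6, 7, 8}, keep only states in Sat with every successor in Z. Z1 = {0, 1, 3, 4, 5, 7, 8}; Z2 = {1, 3, 4, 5, 7, 8}; fixed.
Sat(AG ¬valid) = {1, 3, 4, 5, 7, 8}
0 ∉ Sat(AG ¬valid) = {1, 3, 4, 5, 7, 8}, so the formula does not hold at 0.

No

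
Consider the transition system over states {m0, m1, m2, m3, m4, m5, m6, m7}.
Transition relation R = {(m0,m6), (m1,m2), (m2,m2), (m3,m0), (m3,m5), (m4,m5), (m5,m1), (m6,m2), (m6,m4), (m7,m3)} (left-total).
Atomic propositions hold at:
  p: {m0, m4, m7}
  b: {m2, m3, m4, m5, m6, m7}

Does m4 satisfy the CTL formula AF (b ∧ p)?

Yes

Sat(b ∧ p) = {m4, m7}
AF (b ∧ p): least fixpoint, start Z0 = {m4, m7}, add states with every successor in Z. Already a fixed point.
Sat(AF (b ∧ p)) = {m4, m7}
m4 ∈ Sat(AF (b ∧ p)) = {m4, m7}, so the formula holds at m4.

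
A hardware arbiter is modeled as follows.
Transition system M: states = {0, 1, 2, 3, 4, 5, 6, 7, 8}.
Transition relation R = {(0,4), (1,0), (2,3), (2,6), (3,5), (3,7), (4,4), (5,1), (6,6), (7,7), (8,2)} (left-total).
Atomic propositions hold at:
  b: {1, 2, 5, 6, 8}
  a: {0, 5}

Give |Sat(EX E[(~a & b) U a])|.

3

Sat(~a) = {1, 2, 3, 4, 6, 7, 8}
Sat(~a & b) = {1, 2, 6, 8}
E[(~a & b) U a]: least fixpoint, start Z0 = Sat(a) = {0, 5}, add states in Sat(~a & b) with some successor in Z. Z1 = {0, 1, 5}; fixed.
Sat(E[(~a & b) U a]) = {0, 1, 5}
Sat(EX E[(~a & b) U a]) = {s : some successor in {0, 1, 5}} = {1, 3, 5}
|Sat(EX E[(~a & b) U a])| = |{1, 3, 5}| = 3.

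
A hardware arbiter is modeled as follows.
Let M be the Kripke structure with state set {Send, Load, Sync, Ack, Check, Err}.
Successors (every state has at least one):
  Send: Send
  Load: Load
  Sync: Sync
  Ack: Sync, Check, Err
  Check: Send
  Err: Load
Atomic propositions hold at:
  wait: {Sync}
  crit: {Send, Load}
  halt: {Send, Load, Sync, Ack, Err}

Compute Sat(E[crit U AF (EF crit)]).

EF crit: least fixpoint, start Z0 = {Send, Load}, add states with some successor in Z. Z1 = {Send, Load, Check, Err}; Z2 = {Send, Load, Ack, Check, Err}; fixed.
Sat(EF crit) = {Send, Load, Ack, Check, Err}
AF (EF crit): least fixpoint, start Z0 = {Send, Load, Ack, Check, Err}, add states with every successor in Z. Already a fixed point.
Sat(AF (EF crit)) = {Send, Load, Ack, Check, Err}
E[crit U AF (EF crit)]: least fixpoint, start Z0 = Sat(AF (EF crit)) = {Send, Load, Ack, Check, Err}, add states in Sat(crit) with some successor in Z. Already a fixed point.
Sat(E[crit U AF (EF crit)]) = {Send, Load, Ack, Check, Err}

{Send, Load, Ack, Check, Err}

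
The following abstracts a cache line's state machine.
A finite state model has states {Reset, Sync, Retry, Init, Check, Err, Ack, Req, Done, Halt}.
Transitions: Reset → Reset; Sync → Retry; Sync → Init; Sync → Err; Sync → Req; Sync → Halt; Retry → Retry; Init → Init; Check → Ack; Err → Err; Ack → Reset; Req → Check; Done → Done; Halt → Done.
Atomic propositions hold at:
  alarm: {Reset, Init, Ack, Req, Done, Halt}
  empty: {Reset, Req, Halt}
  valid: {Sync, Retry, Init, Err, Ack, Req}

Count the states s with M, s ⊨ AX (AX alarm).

7

Sat(AX alarm) = {s : every successor in {Reset, Init, Ack, Req, Done, Halt}} = {Reset, Init, Check, Ack, Done, Halt}
Sat(AX (AX alarm)) = {s : every successor in {Reset, Init, Check, Ack, Done, Halt}} = {Reset, Init, Check, Ack, Req, Done, Halt}
|Sat(AX (AX alarm))| = |{Reset, Init, Check, Ack, Req, Done, Halt}| = 7.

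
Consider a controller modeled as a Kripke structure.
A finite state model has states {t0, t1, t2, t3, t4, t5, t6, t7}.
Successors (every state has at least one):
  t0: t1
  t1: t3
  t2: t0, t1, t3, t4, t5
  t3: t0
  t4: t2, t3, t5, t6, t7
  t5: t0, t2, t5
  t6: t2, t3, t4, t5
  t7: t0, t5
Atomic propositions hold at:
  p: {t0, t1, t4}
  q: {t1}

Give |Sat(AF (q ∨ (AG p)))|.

3

AG p: greatest fixpoint, start Z0 = {t0, t1, t4}, keep only states in Sat with every successor in Z. Z1 = {t0}; Z2 = ∅; fixed.
Sat(AG p) = ∅
Sat(q ∨ (AG p)) = {t1}
AF (q ∨ (AG p)): least fixpoint, start Z0 = {t1}, add states with every successor in Z. Z1 = {t0, t1}; Z2 = {t0, t1, t3}; fixed.
Sat(AF (q ∨ (AG p))) = {t0, t1, t3}
|Sat(AF (q ∨ (AG p)))| = |{t0, t1, t3}| = 3.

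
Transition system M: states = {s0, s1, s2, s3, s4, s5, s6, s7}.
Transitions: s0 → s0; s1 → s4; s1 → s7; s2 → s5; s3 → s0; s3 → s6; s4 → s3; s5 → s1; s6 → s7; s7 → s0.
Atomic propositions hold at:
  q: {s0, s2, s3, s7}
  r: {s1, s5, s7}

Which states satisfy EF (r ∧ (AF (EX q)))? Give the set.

Sat(EX q) = {s : some successor in {s0, s2, s3, s7}} = {s0, s1, s3, s4, s6, s7}
AF (EX q): least fixpoint, start Z0 = {s0, s1, s3, s4, s6, s7}, add states with every successor in Z. Z1 = {s0, s1, s3, s4, s5, s6, s7}; Z2 = {s0, s1, s2, s3, s4, s5, s6, s7}; fixed.
Sat(AF (EX q)) = {s0, s1, s2, s3, s4, s5, s6, s7}
Sat(r ∧ (AF (EX q))) = {s1, s5, s7}
EF (r ∧ (AF (EX q))): least fixpoint, start Z0 = {s1, s5, s7}, add states with some successor in Z. Z1 = {s1, s2, s5, s6, s7}; Z2 = {s1, s2, s3, s5, s6, s7}; Z3 = {s1, s2, s3, s4, s5, s6, s7}; fixed.
Sat(EF (r ∧ (AF (EX q)))) = {s1, s2, s3, s4, s5, s6, s7}

{s1, s2, s3, s4, s5, s6, s7}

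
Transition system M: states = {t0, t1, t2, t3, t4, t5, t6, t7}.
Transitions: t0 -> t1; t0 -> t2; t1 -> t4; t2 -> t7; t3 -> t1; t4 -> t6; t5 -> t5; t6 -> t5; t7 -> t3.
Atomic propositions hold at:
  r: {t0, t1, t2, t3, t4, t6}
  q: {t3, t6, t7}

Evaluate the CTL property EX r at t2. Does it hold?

Sat(EX r) = {s : some successor in {t0, t1, t2, t3, t4, t6}} = {t0, t1, t3, t4, t7}
t2 ∉ Sat(EX r) = {t0, t1, t3, t4, t7}, so the formula does not hold at t2.

No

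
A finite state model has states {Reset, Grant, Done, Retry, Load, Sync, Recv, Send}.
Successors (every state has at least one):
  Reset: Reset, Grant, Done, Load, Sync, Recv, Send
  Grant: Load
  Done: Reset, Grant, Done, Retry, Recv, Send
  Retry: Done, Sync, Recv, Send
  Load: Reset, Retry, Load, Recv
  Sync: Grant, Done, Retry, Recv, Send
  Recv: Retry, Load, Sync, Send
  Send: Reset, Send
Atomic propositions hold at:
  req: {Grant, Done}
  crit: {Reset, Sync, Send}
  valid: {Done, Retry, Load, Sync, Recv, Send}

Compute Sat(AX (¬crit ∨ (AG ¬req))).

Sat(¬crit) = {Grant, Done, Retry, Load, Recv}
Sat(¬req) = {Reset, Retry, Load, Sync, Recv, Send}
AG ¬req: greatest fixpoint, start Z0 = {Reset, Retry, Load, Sync, Recv, Send}, keep only states in Sat with every successor in Z. Z1 = {Load, Recv, Send}; Z2 = ∅; fixed.
Sat(AG ¬req) = ∅
Sat(¬crit ∨ (AG ¬req)) = {Grant, Done, Retry, Load, Recv}
Sat(AX (¬crit ∨ (AG ¬req))) = {s : every successor in {Grant, Done, Retry, Load, Recv}} = {Grant}

{Grant}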